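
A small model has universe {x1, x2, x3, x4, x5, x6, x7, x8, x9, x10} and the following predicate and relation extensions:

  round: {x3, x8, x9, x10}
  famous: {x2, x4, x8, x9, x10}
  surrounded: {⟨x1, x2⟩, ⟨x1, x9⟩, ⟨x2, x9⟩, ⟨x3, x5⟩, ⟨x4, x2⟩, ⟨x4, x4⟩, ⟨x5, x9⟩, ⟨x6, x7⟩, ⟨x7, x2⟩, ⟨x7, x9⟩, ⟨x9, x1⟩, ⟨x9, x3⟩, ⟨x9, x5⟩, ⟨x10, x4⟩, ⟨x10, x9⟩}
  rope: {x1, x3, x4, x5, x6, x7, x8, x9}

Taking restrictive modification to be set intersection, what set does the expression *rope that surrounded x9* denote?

⟦that surrounded x9⟧ = {x : ⟨x, x9⟩ ∈ ⟦surrounded⟧} = {x1, x2, x5, x7, x10}
⟦rope⟧ = {x1, x3, x4, x5, x6, x7, x8, x9}
… ∩ ⟦that surrounded x9⟧ = {x1, x3, x4, x5, x6, x7, x8, x9} ∩ {x1, x2, x5, x7, x10} = {x1, x5, x7}
So ⟦rope that surrounded x9⟧ = {x1, x5, x7}.

{x1, x5, x7}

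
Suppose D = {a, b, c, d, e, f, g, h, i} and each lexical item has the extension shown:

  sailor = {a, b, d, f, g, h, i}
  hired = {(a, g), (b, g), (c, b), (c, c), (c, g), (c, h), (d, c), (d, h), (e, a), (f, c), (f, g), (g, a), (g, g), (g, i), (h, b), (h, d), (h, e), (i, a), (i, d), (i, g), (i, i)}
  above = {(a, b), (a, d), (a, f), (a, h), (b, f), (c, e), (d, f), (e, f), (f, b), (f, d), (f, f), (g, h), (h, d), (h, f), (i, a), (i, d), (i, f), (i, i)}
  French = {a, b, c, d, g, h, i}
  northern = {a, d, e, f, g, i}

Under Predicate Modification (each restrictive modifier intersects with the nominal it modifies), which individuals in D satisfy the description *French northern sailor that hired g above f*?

{a, i}

⟦that hired g⟧ = {x : ⟨x, g⟩ ∈ ⟦hired⟧} = {a, b, c, f, g, i}
⟦above f⟧ = {x : ⟨x, f⟩ ∈ ⟦above⟧} = {a, b, d, e, f, h, i}
⟦sailor⟧ = {a, b, d, f, g, h, i}
… ∩ ⟦that hired g⟧ = {a, b, d, f, g, h, i} ∩ {a, b, c, f, g, i} = {a, b, f, g, i}
… ∩ ⟦above f⟧ = {a, b, f, g, i} ∩ {a, b, d, e, f, h, i} = {a, b, f, i}
… ∩ ⟦French⟧ = {a, b, f, i} ∩ {a, b, c, d, g, h, i} = {a, b, i}
… ∩ ⟦northern⟧ = {a, b, i} ∩ {a, d, e, f, g, i} = {a, i}
So ⟦French northern sailor that hired g above f⟧ = {a, i}.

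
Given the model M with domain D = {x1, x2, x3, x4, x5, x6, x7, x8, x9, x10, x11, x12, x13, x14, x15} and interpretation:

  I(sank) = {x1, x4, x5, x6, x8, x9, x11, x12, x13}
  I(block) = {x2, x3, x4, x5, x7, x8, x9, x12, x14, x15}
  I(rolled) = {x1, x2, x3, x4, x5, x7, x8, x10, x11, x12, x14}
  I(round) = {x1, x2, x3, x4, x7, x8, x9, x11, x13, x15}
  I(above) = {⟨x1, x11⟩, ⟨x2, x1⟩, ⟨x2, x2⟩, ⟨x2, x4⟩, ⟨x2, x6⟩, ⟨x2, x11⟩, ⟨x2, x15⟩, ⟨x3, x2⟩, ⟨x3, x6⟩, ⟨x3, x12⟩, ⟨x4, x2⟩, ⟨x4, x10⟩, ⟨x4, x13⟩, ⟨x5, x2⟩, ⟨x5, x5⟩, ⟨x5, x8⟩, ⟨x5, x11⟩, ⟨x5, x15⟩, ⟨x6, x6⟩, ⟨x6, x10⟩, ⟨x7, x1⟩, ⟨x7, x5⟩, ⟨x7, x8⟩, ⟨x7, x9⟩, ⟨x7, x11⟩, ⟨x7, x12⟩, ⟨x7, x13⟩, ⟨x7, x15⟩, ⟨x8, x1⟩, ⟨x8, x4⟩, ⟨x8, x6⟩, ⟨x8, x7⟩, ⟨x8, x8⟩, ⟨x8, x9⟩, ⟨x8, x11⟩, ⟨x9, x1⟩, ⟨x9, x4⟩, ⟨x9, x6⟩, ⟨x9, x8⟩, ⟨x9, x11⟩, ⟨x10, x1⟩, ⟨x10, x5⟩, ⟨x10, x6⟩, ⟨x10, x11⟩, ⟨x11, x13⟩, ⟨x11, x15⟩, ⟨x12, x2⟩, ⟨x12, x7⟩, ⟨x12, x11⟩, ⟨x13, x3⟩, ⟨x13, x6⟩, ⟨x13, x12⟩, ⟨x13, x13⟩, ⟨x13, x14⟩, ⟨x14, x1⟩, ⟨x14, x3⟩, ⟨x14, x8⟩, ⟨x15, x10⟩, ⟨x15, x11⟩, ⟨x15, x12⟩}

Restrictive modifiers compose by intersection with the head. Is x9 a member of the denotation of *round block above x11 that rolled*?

⟦above x11⟧ = {x : ⟨x, x11⟩ ∈ ⟦above⟧} = {x1, x2, x5, x7, x8, x9, x10, x12, x15}
⟦that rolled⟧ = ⟦rolled⟧ = {x1, x2, x3, x4, x5, x7, x8, x10, x11, x12, x14}
⟦block⟧ = {x2, x3, x4, x5, x7, x8, x9, x12, x14, x15}
… ∩ ⟦above x11⟧ = {x2, x3, x4, x5, x7, x8, x9, x12, x14, x15} ∩ {x1, x2, x5, x7, x8, x9, x10, x12, x15} = {x2, x5, x7, x8, x9, x12, x15}
… ∩ ⟦that rolled⟧ = {x2, x5, x7, x8, x9, x12, x15} ∩ {x1, x2, x3, x4, x5, x7, x8, x10, x11, x12, x14} = {x2, x5, x7, x8, x12}
… ∩ ⟦round⟧ = {x2, x5, x7, x8, x12} ∩ {x1, x2, x3, x4, x7, x8, x9, x11, x13, x15} = {x2, x7, x8}
⟦round block above x11 that rolled⟧ = {x2, x7, x8}; x9 ∉ this set.

no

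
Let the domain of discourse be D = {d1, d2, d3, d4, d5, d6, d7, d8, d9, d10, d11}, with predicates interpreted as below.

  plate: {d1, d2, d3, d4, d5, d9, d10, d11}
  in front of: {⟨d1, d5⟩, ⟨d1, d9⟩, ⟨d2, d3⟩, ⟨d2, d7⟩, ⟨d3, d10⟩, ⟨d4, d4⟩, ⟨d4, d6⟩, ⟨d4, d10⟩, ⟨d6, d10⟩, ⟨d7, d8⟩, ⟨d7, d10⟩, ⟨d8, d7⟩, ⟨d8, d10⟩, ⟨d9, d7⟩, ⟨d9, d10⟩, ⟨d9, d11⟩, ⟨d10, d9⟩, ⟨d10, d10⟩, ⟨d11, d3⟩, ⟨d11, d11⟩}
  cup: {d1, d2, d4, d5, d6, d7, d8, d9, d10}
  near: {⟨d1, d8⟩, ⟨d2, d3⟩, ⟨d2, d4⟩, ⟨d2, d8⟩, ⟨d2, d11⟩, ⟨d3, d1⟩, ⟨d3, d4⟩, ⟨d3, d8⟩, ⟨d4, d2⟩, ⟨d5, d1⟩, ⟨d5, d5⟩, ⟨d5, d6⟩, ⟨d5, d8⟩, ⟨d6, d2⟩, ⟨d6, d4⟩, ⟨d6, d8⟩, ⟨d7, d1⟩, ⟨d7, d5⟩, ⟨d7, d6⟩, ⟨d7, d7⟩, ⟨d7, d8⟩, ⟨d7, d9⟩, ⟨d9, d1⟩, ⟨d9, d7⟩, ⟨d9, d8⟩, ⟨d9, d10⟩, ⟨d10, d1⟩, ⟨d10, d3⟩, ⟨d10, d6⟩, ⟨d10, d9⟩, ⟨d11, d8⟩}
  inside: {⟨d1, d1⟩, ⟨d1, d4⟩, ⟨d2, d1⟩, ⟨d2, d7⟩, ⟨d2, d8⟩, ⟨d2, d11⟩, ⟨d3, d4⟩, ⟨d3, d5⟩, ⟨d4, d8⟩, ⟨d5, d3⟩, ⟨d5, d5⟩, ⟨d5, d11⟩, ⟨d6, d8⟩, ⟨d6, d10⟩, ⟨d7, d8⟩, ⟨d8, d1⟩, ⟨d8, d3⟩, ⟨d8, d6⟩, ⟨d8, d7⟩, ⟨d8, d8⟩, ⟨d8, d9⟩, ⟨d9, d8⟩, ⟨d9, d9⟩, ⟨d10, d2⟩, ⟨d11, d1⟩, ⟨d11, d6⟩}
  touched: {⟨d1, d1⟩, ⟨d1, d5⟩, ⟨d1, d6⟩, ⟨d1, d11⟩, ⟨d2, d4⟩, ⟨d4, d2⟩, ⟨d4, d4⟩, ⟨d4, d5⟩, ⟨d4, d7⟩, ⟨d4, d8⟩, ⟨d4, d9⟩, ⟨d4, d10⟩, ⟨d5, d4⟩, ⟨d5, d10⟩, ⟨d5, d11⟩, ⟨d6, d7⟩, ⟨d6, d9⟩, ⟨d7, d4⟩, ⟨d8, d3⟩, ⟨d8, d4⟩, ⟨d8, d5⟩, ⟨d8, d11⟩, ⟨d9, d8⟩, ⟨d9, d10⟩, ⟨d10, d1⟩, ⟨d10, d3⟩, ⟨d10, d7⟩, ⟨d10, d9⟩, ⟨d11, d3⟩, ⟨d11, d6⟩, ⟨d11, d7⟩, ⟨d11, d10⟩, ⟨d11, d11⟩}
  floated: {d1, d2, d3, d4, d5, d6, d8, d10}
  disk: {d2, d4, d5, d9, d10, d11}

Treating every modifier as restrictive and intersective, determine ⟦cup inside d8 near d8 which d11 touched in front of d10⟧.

⟦inside d8⟧ = {x : ⟨x, d8⟩ ∈ ⟦inside⟧} = {d2, d4, d6, d7, d8, d9}
⟦near d8⟧ = {x : ⟨x, d8⟩ ∈ ⟦near⟧} = {d1, d2, d3, d5, d6, d7, d9, d11}
⟦which d11 touched⟧ = {x : ⟨d11, x⟩ ∈ ⟦touched⟧} = {d3, d6, d7, d10, d11}
⟦in front of d10⟧ = {x : ⟨x, d10⟩ ∈ ⟦in front of⟧} = {d3, d4, d6, d7, d8, d9, d10}
⟦cup⟧ = {d1, d2, d4, d5, d6, d7, d8, d9, d10}
… ∩ ⟦inside d8⟧ = {d1, d2, d4, d5, d6, d7, d8, d9, d10} ∩ {d2, d4, d6, d7, d8, d9} = {d2, d4, d6, d7, d8, d9}
… ∩ ⟦near d8⟧ = {d2, d4, d6, d7, d8, d9} ∩ {d1, d2, d3, d5, d6, d7, d9, d11} = {d2, d6, d7, d9}
… ∩ ⟦which d11 touched⟧ = {d2, d6, d7, d9} ∩ {d3, d6, d7, d10, d11} = {d6, d7}
… ∩ ⟦in front of d10⟧ = {d6, d7} ∩ {d3, d4, d6, d7, d8, d9, d10} = {d6, d7}
So ⟦cup inside d8 near d8 which d11 touched in front of d10⟧ = {d6, d7}.

{d6, d7}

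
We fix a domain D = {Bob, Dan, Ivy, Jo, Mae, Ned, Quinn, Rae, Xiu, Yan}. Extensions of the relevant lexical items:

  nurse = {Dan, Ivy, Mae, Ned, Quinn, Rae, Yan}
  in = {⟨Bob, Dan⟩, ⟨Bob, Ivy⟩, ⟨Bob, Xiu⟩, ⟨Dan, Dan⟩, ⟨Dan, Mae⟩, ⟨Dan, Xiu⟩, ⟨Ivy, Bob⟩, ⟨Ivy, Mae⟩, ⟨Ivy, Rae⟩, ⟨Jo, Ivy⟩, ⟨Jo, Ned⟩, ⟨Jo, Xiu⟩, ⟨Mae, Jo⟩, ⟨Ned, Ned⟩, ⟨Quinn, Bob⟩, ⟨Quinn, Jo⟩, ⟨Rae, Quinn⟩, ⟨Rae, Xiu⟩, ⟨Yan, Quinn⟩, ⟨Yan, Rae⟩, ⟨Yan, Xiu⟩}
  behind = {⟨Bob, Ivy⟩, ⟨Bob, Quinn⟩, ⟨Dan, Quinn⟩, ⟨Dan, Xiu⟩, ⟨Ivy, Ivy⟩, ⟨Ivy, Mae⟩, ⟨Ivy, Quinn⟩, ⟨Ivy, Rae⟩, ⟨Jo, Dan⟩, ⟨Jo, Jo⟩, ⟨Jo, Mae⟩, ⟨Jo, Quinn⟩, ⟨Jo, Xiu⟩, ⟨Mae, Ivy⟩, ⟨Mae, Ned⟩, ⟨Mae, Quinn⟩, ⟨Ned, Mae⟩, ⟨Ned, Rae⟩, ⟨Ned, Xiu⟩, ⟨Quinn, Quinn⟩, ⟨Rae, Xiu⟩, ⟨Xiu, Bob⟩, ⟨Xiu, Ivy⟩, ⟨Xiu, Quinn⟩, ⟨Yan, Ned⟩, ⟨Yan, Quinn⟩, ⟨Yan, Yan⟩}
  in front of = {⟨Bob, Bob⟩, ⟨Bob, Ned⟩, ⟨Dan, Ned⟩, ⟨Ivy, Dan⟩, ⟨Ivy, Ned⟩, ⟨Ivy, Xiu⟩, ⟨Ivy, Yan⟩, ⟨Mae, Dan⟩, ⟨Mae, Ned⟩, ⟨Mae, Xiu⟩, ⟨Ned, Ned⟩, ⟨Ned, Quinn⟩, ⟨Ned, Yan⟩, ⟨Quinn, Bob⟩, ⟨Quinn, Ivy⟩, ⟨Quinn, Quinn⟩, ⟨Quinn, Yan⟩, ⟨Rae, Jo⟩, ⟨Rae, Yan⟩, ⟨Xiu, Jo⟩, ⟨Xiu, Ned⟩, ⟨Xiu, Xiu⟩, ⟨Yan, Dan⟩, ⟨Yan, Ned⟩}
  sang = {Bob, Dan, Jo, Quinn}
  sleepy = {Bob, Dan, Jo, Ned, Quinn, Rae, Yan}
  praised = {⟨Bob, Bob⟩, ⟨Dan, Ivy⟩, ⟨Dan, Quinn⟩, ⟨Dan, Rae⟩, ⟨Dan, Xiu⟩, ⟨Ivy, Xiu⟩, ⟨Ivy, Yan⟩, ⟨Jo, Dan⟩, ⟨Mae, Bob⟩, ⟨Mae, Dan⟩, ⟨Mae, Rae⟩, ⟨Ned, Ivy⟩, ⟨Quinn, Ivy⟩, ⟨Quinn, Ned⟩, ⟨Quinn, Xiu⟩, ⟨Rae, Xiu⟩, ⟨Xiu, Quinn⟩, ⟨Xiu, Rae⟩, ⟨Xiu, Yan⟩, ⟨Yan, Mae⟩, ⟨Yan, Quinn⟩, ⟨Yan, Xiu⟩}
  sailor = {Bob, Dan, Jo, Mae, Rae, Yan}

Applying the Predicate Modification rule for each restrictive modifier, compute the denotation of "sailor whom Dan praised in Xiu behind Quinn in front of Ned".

⟦whom Dan praised⟧ = {x : ⟨Dan, x⟩ ∈ ⟦praised⟧} = {Ivy, Quinn, Rae, Xiu}
⟦in Xiu⟧ = {x : ⟨x, Xiu⟩ ∈ ⟦in⟧} = {Bob, Dan, Jo, Rae, Yan}
⟦behind Quinn⟧ = {x : ⟨x, Quinn⟩ ∈ ⟦behind⟧} = {Bob, Dan, Ivy, Jo, Mae, Quinn, Xiu, Yan}
⟦in front of Ned⟧ = {x : ⟨x, Ned⟩ ∈ ⟦in front of⟧} = {Bob, Dan, Ivy, Mae, Ned, Xiu, Yan}
⟦sailor⟧ = {Bob, Dan, Jo, Mae, Rae, Yan}
… ∩ ⟦whom Dan praised⟧ = {Bob, Dan, Jo, Mae, Rae, Yan} ∩ {Ivy, Quinn, Rae, Xiu} = {Rae}
… ∩ ⟦in Xiu⟧ = {Rae} ∩ {Bob, Dan, Jo, Rae, Yan} = {Rae}
… ∩ ⟦behind Quinn⟧ = {Rae} ∩ {Bob, Dan, Ivy, Jo, Mae, Quinn, Xiu, Yan} = ∅
… ∩ ⟦in front of Ned⟧ = ∅ ∩ {Bob, Dan, Ivy, Mae, Ned, Xiu, Yan} = ∅
So ⟦sailor whom Dan praised in Xiu behind Quinn in front of Ned⟧ = {}.

{}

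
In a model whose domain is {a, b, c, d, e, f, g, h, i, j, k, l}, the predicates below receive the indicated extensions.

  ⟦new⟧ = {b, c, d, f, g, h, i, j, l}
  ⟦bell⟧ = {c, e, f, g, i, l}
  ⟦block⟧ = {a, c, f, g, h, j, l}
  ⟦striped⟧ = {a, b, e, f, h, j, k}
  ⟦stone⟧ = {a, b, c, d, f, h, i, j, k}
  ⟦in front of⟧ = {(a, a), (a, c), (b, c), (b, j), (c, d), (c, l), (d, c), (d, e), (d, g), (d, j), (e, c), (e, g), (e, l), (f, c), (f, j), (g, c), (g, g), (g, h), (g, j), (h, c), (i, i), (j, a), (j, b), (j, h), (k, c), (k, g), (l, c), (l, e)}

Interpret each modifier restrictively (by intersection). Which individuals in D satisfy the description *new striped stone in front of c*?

{b, f, h}

⟦in front of c⟧ = {x : ⟨x, c⟩ ∈ ⟦in front of⟧} = {a, b, d, e, f, g, h, k, l}
⟦stone⟧ = {a, b, c, d, f, h, i, j, k}
… ∩ ⟦in front of c⟧ = {a, b, c, d, f, h, i, j, k} ∩ {a, b, d, e, f, g, h, k, l} = {a, b, d, f, h, k}
… ∩ ⟦new⟧ = {a, b, d, f, h, k} ∩ {b, c, d, f, g, h, i, j, l} = {b, d, f, h}
… ∩ ⟦striped⟧ = {b, d, f, h} ∩ {a, b, e, f, h, j, k} = {b, f, h}
So ⟦new striped stone in front of c⟧ = {b, f, h}.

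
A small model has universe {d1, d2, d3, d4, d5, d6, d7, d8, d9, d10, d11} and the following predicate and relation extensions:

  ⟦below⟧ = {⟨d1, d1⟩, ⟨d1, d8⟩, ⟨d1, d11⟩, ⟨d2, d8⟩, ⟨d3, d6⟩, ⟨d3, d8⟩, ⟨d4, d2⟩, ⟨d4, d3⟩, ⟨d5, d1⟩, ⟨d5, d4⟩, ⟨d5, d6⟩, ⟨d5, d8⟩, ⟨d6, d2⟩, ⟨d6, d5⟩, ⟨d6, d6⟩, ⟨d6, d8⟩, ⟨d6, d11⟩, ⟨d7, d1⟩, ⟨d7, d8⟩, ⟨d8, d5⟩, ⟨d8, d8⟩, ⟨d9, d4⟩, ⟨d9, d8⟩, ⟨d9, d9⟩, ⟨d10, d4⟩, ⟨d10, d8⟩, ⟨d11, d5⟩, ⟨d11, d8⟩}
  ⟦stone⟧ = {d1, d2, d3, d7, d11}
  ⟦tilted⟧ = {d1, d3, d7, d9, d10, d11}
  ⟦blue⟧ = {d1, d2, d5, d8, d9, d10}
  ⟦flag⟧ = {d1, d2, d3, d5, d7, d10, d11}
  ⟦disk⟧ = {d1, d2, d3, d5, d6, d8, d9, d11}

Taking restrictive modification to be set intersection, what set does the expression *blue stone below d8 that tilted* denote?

⟦below d8⟧ = {x : ⟨x, d8⟩ ∈ ⟦below⟧} = {d1, d2, d3, d5, d6, d7, d8, d9, d10, d11}
⟦that tilted⟧ = ⟦tilted⟧ = {d1, d3, d7, d9, d10, d11}
⟦stone⟧ = {d1, d2, d3, d7, d11}
… ∩ ⟦below d8⟧ = {d1, d2, d3, d7, d11} ∩ {d1, d2, d3, d5, d6, d7, d8, d9, d10, d11} = {d1, d2, d3, d7, d11}
… ∩ ⟦that tilted⟧ = {d1, d2, d3, d7, d11} ∩ {d1, d3, d7, d9, d10, d11} = {d1, d3, d7, d11}
… ∩ ⟦blue⟧ = {d1, d3, d7, d11} ∩ {d1, d2, d5, d8, d9, d10} = {d1}
So ⟦blue stone below d8 that tilted⟧ = {d1}.

{d1}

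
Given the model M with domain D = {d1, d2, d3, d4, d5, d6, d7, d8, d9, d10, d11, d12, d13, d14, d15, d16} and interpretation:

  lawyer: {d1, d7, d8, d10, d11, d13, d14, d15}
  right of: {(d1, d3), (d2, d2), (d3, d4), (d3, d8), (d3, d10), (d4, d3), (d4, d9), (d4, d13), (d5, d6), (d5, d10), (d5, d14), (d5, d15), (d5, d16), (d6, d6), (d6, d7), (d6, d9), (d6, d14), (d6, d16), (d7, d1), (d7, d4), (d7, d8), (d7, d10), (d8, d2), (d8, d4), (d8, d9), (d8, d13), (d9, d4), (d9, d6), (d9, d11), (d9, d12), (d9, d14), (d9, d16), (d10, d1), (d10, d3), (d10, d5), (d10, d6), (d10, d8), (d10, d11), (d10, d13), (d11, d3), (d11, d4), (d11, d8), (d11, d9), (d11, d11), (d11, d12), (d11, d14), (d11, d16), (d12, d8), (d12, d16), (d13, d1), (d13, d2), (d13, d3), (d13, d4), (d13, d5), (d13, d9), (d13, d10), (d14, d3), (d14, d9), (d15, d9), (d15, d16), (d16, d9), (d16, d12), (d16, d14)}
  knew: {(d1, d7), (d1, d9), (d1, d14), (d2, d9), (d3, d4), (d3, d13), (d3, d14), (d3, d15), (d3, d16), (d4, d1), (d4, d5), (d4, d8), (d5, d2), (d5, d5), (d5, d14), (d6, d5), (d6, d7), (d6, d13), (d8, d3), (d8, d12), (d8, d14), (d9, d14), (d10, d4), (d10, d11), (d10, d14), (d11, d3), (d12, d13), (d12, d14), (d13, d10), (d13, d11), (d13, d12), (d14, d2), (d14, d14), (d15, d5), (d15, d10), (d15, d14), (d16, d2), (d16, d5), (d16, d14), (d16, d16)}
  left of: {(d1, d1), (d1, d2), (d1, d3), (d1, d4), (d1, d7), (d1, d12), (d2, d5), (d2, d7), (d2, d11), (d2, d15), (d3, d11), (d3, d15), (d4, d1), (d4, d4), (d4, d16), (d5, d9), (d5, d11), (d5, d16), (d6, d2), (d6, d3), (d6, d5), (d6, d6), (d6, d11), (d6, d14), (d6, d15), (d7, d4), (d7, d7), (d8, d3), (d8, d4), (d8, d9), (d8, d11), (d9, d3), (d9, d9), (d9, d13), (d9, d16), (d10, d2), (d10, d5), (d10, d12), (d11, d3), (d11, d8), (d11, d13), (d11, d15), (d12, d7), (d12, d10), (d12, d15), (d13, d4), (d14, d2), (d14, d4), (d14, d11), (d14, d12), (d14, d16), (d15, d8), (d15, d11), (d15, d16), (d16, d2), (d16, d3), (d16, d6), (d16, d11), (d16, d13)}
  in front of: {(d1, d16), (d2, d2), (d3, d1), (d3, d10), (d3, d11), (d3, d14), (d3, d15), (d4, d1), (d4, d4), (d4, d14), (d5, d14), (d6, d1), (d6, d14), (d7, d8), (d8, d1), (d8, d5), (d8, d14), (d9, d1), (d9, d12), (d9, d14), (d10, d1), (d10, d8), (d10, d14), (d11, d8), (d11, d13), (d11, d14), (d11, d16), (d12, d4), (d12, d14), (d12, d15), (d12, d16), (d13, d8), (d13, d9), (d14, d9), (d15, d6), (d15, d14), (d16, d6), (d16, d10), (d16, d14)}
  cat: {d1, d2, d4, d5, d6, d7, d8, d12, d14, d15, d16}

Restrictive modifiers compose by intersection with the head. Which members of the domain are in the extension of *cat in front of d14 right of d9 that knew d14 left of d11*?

{d8, d15, d16}

⟦in front of d14⟧ = {x : ⟨x, d14⟩ ∈ ⟦in front of⟧} = {d3, d4, d5, d6, d8, d9, d10, d11, d12, d15, d16}
⟦right of d9⟧ = {x : ⟨x, d9⟩ ∈ ⟦right of⟧} = {d4, d6, d8, d11, d13, d14, d15, d16}
⟦that knew d14⟧ = {x : ⟨x, d14⟩ ∈ ⟦knew⟧} = {d1, d3, d5, d8, d9, d10, d12, d14, d15, d16}
⟦left of d11⟧ = {x : ⟨x, d11⟩ ∈ ⟦left of⟧} = {d2, d3, d5, d6, d8, d14, d15, d16}
⟦cat⟧ = {d1, d2, d4, d5, d6, d7, d8, d12, d14, d15, d16}
… ∩ ⟦in front of d14⟧ = {d1, d2, d4, d5, d6, d7, d8, d12, d14, d15, d16} ∩ {d3, d4, d5, d6, d8, d9, d10, d11, d12, d15, d16} = {d4, d5, d6, d8, d12, d15, d16}
… ∩ ⟦right of d9⟧ = {d4, d5, d6, d8, d12, d15, d16} ∩ {d4, d6, d8, d11, d13, d14, d15, d16} = {d4, d6, d8, d15, d16}
… ∩ ⟦that knew d14⟧ = {d4, d6, d8, d15, d16} ∩ {d1, d3, d5, d8, d9, d10, d12, d14, d15, d16} = {d8, d15, d16}
… ∩ ⟦left of d11⟧ = {d8, d15, d16} ∩ {d2, d3, d5, d6, d8, d14, d15, d16} = {d8, d15, d16}
So ⟦cat in front of d14 right of d9 that knew d14 left of d11⟧ = {d8, d15, d16}.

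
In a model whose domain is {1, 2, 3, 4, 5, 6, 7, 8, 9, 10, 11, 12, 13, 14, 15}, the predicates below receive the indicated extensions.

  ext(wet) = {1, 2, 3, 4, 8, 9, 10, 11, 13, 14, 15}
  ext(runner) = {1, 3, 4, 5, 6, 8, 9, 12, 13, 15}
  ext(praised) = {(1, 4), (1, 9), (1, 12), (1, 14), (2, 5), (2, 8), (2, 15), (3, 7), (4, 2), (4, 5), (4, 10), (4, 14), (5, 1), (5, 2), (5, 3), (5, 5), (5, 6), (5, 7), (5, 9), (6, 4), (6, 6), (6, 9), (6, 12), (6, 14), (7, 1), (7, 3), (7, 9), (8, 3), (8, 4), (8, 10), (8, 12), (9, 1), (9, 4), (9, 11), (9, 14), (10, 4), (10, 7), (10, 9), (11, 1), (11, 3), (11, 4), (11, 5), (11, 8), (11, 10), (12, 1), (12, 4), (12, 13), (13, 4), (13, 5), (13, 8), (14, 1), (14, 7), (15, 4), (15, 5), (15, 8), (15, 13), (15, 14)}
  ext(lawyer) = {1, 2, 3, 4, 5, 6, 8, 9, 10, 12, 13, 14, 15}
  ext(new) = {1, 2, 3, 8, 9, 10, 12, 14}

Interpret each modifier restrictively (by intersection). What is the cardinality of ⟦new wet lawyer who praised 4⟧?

⟦who praised 4⟧ = {x : ⟨x, 4⟩ ∈ ⟦praised⟧} = {1, 6, 8, 9, 10, 11, 12, 13, 15}
⟦lawyer⟧ = {1, 2, 3, 4, 5, 6, 8, 9, 10, 12, 13, 14, 15}
… ∩ ⟦who praised 4⟧ = {1, 2, 3, 4, 5, 6, 8, 9, 10, 12, 13, 14, 15} ∩ {1, 6, 8, 9, 10, 11, 12, 13, 15} = {1, 6, 8, 9, 10, 12, 13, 15}
… ∩ ⟦new⟧ = {1, 6, 8, 9, 10, 12, 13, 15} ∩ {1, 2, 3, 8, 9, 10, 12, 14} = {1, 8, 9, 10, 12}
… ∩ ⟦wet⟧ = {1, 8, 9, 10, 12} ∩ {1, 2, 3, 4, 8, 9, 10, 11, 13, 14, 15} = {1, 8, 9, 10}
⟦new wet lawyer who praised 4⟧ = {1, 8, 9, 10}, so the cardinality is 4.

4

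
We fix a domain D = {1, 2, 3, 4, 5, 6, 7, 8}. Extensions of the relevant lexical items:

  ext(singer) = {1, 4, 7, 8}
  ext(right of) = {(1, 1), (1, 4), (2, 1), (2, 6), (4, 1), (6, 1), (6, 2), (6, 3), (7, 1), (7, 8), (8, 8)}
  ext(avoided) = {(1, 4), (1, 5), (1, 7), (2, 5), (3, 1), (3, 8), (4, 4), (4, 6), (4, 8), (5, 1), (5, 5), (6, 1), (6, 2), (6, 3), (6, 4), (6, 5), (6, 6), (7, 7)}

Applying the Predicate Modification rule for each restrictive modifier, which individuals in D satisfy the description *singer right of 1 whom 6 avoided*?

⟦right of 1⟧ = {x : ⟨x, 1⟩ ∈ ⟦right of⟧} = {1, 2, 4, 6, 7}
⟦whom 6 avoided⟧ = {x : ⟨6, x⟩ ∈ ⟦avoided⟧} = {1, 2, 3, 4, 5, 6}
⟦singer⟧ = {1, 4, 7, 8}
… ∩ ⟦right of 1⟧ = {1, 4, 7, 8} ∩ {1, 2, 4, 6, 7} = {1, 4, 7}
… ∩ ⟦whom 6 avoided⟧ = {1, 4, 7} ∩ {1, 2, 3, 4, 5, 6} = {1, 4}
So ⟦singer right of 1 whom 6 avoided⟧ = {1, 4}.

{1, 4}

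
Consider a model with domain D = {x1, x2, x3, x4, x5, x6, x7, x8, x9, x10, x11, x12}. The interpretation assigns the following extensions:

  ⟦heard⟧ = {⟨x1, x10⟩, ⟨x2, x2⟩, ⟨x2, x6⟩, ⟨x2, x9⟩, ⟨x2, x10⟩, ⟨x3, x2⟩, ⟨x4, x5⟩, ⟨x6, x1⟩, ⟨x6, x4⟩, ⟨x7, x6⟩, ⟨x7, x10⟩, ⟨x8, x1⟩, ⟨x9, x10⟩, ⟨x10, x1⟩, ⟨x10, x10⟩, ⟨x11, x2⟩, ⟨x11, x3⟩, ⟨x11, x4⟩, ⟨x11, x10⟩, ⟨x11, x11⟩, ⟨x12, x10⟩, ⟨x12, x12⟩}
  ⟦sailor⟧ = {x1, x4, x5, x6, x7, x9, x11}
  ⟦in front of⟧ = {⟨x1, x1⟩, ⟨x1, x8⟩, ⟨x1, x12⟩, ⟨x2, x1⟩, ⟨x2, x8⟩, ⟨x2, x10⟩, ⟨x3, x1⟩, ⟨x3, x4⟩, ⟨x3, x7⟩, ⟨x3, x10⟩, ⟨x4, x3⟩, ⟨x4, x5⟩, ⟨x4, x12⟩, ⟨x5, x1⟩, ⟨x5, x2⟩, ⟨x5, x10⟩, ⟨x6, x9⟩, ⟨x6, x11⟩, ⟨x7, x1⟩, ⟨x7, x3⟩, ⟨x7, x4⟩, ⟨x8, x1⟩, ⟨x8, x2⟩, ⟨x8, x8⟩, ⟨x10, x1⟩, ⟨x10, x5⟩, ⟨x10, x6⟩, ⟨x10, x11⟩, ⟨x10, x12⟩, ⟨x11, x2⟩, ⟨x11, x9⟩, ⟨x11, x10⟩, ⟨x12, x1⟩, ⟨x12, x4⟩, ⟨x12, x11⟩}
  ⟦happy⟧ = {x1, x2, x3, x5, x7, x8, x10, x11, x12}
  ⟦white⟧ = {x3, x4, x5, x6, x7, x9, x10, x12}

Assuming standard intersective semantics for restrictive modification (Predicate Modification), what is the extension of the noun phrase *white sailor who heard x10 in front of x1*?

⟦who heard x10⟧ = {x : ⟨x, x10⟩ ∈ ⟦heard⟧} = {x1, x2, x7, x9, x10, x11, x12}
⟦in front of x1⟧ = {x : ⟨x, x1⟩ ∈ ⟦in front of⟧} = {x1, x2, x3, x5, x7, x8, x10, x12}
⟦sailor⟧ = {x1, x4, x5, x6, x7, x9, x11}
… ∩ ⟦who heard x10⟧ = {x1, x4, x5, x6, x7, x9, x11} ∩ {x1, x2, x7, x9, x10, x11, x12} = {x1, x7, x9, x11}
… ∩ ⟦in front of x1⟧ = {x1, x7, x9, x11} ∩ {x1, x2, x3, x5, x7, x8, x10, x12} = {x1, x7}
… ∩ ⟦white⟧ = {x1, x7} ∩ {x3, x4, x5, x6, x7, x9, x10, x12} = {x7}
So ⟦white sailor who heard x10 in front of x1⟧ = {x7}.

{x7}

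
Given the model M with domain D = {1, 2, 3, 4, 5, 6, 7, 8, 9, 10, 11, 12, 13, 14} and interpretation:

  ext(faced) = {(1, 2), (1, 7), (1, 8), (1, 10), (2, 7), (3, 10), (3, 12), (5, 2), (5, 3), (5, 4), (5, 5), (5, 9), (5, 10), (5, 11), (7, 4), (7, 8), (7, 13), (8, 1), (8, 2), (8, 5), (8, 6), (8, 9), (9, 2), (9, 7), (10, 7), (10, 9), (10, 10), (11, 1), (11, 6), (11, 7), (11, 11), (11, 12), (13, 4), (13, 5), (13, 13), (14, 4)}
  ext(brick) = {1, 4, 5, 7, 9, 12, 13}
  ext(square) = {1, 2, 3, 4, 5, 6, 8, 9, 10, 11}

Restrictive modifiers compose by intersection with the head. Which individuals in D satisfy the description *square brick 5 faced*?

⟦5 faced⟧ = {x : ⟨5, x⟩ ∈ ⟦faced⟧} = {2, 3, 4, 5, 9, 10, 11}
⟦brick⟧ = {1, 4, 5, 7, 9, 12, 13}
… ∩ ⟦5 faced⟧ = {1, 4, 5, 7, 9, 12, 13} ∩ {2, 3, 4, 5, 9, 10, 11} = {4, 5, 9}
… ∩ ⟦square⟧ = {4, 5, 9} ∩ {1, 2, 3, 4, 5, 6, 8, 9, 10, 11} = {4, 5, 9}
So ⟦square brick 5 faced⟧ = {4, 5, 9}.

{4, 5, 9}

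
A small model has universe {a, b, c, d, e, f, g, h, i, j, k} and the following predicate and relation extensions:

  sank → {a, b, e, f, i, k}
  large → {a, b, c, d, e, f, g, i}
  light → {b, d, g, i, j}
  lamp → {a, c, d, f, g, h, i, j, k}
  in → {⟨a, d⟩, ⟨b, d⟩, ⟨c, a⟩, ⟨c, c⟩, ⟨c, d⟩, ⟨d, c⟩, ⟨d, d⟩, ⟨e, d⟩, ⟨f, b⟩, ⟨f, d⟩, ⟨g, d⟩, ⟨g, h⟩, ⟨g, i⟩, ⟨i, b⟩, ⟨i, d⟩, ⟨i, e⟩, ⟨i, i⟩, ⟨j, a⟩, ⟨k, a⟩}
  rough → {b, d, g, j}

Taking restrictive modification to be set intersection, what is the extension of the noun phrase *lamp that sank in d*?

{a, f, i}

⟦that sank⟧ = ⟦sank⟧ = {a, b, e, f, i, k}
⟦in d⟧ = {x : ⟨x, d⟩ ∈ ⟦in⟧} = {a, b, c, d, e, f, g, i}
⟦lamp⟧ = {a, c, d, f, g, h, i, j, k}
… ∩ ⟦that sank⟧ = {a, c, d, f, g, h, i, j, k} ∩ {a, b, e, f, i, k} = {a, f, i, k}
… ∩ ⟦in d⟧ = {a, f, i, k} ∩ {a, b, c, d, e, f, g, i} = {a, f, i}
So ⟦lamp that sank in d⟧ = {a, f, i}.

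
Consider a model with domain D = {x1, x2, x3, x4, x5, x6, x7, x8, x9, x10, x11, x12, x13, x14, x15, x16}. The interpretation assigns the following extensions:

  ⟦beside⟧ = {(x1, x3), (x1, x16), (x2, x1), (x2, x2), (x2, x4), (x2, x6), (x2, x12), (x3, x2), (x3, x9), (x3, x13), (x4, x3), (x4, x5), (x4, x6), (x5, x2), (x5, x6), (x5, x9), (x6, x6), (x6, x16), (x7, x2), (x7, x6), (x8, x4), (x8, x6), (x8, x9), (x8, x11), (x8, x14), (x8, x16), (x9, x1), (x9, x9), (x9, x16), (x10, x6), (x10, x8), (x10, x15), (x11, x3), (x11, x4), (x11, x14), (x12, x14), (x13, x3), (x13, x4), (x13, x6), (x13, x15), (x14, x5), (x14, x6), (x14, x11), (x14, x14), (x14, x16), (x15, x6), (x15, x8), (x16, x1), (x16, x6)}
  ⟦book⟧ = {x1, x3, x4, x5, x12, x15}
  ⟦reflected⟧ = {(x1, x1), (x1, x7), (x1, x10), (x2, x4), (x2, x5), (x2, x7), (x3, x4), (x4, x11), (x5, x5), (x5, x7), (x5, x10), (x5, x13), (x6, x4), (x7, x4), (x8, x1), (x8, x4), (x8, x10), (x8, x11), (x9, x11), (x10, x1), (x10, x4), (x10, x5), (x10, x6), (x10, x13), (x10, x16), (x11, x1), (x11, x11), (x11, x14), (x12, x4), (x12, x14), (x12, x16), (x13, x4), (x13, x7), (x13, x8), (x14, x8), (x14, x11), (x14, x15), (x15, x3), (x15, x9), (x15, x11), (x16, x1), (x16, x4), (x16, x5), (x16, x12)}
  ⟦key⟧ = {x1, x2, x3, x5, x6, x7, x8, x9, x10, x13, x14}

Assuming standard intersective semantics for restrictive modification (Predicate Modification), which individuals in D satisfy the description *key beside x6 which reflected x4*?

{x2, x6, x7, x8, x10, x13}

⟦beside x6⟧ = {x : ⟨x, x6⟩ ∈ ⟦beside⟧} = {x2, x4, x5, x6, x7, x8, x10, x13, x14, x15, x16}
⟦which reflected x4⟧ = {x : ⟨x, x4⟩ ∈ ⟦reflected⟧} = {x2, x3, x6, x7, x8, x10, x12, x13, x16}
⟦key⟧ = {x1, x2, x3, x5, x6, x7, x8, x9, x10, x13, x14}
… ∩ ⟦beside x6⟧ = {x1, x2, x3, x5, x6, x7, x8, x9, x10, x13, x14} ∩ {x2, x4, x5, x6, x7, x8, x10, x13, x14, x15, x16} = {x2, x5, x6, x7, x8, x10, x13, x14}
… ∩ ⟦which reflected x4⟧ = {x2, x5, x6, x7, x8, x10, x13, x14} ∩ {x2, x3, x6, x7, x8, x10, x12, x13, x16} = {x2, x6, x7, x8, x10, x13}
So ⟦key beside x6 which reflected x4⟧ = {x2, x6, x7, x8, x10, x13}.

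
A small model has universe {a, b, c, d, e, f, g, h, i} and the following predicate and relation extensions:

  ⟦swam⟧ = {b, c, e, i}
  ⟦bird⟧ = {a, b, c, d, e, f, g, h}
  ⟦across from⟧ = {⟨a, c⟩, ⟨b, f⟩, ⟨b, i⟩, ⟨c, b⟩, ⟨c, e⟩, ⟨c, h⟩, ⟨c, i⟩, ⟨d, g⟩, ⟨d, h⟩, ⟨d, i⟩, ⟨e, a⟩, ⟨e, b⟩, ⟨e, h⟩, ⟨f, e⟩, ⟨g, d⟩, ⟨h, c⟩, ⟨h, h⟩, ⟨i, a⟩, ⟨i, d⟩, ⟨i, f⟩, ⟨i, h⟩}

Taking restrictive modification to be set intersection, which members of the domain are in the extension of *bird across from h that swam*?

⟦across from h⟧ = {x : ⟨x, h⟩ ∈ ⟦across from⟧} = {c, d, e, h, i}
⟦that swam⟧ = ⟦swam⟧ = {b, c, e, i}
⟦bird⟧ = {a, b, c, d, e, f, g, h}
… ∩ ⟦across from h⟧ = {a, b, c, d, e, f, g, h} ∩ {c, d, e, h, i} = {c, d, e, h}
… ∩ ⟦that swam⟧ = {c, d, e, h} ∩ {b, c, e, i} = {c, e}
So ⟦bird across from h that swam⟧ = {c, e}.

{c, e}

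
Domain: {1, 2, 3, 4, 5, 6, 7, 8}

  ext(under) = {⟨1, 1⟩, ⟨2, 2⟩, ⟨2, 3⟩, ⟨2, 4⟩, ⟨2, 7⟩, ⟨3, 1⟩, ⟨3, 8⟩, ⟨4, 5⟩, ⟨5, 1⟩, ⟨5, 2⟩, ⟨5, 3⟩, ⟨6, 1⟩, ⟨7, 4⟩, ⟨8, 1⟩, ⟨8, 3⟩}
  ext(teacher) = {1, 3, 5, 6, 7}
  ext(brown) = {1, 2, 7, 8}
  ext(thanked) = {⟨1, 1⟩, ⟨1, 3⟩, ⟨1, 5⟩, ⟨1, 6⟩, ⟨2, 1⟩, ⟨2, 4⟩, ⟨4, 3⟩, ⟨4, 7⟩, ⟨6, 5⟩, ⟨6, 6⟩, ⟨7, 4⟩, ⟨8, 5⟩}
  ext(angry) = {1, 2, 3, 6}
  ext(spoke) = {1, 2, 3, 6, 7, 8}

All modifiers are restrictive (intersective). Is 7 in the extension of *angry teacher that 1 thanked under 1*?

⟦that 1 thanked⟧ = {x : ⟨1, x⟩ ∈ ⟦thanked⟧} = {1, 3, 5, 6}
⟦under 1⟧ = {x : ⟨x, 1⟩ ∈ ⟦under⟧} = {1, 3, 5, 6, 8}
⟦teacher⟧ = {1, 3, 5, 6, 7}
… ∩ ⟦that 1 thanked⟧ = {1, 3, 5, 6, 7} ∩ {1, 3, 5, 6} = {1, 3, 5, 6}
… ∩ ⟦under 1⟧ = {1, 3, 5, 6} ∩ {1, 3, 5, 6, 8} = {1, 3, 5, 6}
… ∩ ⟦angry⟧ = {1, 3, 5, 6} ∩ {1, 2, 3, 6} = {1, 3, 6}
⟦angry teacher that 1 thanked under 1⟧ = {1, 3, 6}; 7 ∉ this set.

no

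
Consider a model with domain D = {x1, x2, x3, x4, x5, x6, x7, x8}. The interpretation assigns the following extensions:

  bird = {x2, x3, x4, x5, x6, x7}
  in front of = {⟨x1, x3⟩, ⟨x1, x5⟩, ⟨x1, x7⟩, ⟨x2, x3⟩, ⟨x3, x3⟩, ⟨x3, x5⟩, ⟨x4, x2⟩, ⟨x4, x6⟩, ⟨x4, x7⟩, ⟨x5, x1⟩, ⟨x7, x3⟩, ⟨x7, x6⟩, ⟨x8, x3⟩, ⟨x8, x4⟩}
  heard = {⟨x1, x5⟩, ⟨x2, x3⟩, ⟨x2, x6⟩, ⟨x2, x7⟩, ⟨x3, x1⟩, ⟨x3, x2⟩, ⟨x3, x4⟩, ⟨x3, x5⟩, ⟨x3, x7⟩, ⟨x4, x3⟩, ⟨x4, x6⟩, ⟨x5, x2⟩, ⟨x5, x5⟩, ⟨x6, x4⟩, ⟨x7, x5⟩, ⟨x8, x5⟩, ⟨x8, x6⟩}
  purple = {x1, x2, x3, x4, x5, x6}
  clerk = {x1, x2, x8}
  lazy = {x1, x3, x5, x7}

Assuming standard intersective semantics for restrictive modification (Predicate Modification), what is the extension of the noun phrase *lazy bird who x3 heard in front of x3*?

⟦who x3 heard⟧ = {x : ⟨x3, x⟩ ∈ ⟦heard⟧} = {x1, x2, x4, x5, x7}
⟦in front of x3⟧ = {x : ⟨x, x3⟩ ∈ ⟦in front of⟧} = {x1, x2, x3, x7, x8}
⟦bird⟧ = {x2, x3, x4, x5, x6, x7}
… ∩ ⟦who x3 heard⟧ = {x2, x3, x4, x5, x6, x7} ∩ {x1, x2, x4, x5, x7} = {x2, x4, x5, x7}
… ∩ ⟦in front of x3⟧ = {x2, x4, x5, x7} ∩ {x1, x2, x3, x7, x8} = {x2, x7}
… ∩ ⟦lazy⟧ = {x2, x7} ∩ {x1, x3, x5, x7} = {x7}
So ⟦lazy bird who x3 heard in front of x3⟧ = {x7}.

{x7}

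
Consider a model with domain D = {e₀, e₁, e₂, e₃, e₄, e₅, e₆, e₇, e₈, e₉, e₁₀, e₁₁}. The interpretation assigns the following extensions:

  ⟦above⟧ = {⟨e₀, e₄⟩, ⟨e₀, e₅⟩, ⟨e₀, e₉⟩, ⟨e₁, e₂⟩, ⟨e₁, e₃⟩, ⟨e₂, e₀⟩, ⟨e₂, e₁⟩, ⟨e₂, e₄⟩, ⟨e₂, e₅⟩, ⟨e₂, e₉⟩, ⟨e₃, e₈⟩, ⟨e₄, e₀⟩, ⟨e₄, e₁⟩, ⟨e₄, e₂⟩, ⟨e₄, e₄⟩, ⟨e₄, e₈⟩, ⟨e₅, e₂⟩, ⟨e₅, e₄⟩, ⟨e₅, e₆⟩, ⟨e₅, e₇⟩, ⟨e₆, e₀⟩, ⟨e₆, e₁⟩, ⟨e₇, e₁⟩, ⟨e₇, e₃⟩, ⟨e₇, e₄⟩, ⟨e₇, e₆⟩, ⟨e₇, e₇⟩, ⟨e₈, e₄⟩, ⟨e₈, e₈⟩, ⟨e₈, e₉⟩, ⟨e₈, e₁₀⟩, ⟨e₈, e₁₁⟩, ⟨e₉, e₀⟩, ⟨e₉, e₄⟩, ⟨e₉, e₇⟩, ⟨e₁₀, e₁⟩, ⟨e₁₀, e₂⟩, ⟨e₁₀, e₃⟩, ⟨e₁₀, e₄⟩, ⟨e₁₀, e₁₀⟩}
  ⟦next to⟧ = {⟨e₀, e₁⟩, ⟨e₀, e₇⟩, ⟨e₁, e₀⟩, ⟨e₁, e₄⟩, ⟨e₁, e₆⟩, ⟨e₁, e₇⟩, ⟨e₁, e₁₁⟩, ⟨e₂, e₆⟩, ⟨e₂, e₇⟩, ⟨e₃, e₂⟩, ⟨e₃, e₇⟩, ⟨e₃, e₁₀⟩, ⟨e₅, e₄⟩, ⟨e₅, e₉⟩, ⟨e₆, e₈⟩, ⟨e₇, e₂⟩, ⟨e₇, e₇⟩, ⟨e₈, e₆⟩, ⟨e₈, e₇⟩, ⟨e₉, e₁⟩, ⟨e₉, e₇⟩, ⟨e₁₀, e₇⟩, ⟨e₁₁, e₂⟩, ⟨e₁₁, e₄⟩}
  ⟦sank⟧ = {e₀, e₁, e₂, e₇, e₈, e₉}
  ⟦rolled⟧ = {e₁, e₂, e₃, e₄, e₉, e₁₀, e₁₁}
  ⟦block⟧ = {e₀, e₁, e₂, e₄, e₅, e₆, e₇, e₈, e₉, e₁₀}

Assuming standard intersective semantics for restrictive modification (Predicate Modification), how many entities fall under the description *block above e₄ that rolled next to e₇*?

⟦above e₄⟧ = {x : ⟨x, e₄⟩ ∈ ⟦above⟧} = {e₀, e₂, e₄, e₅, e₇, e₈, e₉, e₁₀}
⟦that rolled⟧ = ⟦rolled⟧ = {e₁, e₂, e₃, e₄, e₉, e₁₀, e₁₁}
⟦next to e₇⟧ = {x : ⟨x, e₇⟩ ∈ ⟦next to⟧} = {e₀, e₁, e₂, e₃, e₇, e₈, e₉, e₁₀}
⟦block⟧ = {e₀, e₁, e₂, e₄, e₅, e₆, e₇, e₈, e₉, e₁₀}
… ∩ ⟦above e₄⟧ = {e₀, e₁, e₂, e₄, e₅, e₆, e₇, e₈, e₉, e₁₀} ∩ {e₀, e₂, e₄, e₅, e₇, e₈, e₉, e₁₀} = {e₀, e₂, e₄, e₅, e₇, e₈, e₉, e₁₀}
… ∩ ⟦that rolled⟧ = {e₀, e₂, e₄, e₅, e₇, e₈, e₉, e₁₀} ∩ {e₁, e₂, e₃, e₄, e₉, e₁₀, e₁₁} = {e₂, e₄, e₉, e₁₀}
… ∩ ⟦next to e₇⟧ = {e₂, e₄, e₉, e₁₀} ∩ {e₀, e₁, e₂, e₃, e₇, e₈, e₉, e₁₀} = {e₂, e₉, e₁₀}
⟦block above e₄ that rolled next to e₇⟧ = {e₂, e₉, e₁₀}, so the cardinality is 3.

3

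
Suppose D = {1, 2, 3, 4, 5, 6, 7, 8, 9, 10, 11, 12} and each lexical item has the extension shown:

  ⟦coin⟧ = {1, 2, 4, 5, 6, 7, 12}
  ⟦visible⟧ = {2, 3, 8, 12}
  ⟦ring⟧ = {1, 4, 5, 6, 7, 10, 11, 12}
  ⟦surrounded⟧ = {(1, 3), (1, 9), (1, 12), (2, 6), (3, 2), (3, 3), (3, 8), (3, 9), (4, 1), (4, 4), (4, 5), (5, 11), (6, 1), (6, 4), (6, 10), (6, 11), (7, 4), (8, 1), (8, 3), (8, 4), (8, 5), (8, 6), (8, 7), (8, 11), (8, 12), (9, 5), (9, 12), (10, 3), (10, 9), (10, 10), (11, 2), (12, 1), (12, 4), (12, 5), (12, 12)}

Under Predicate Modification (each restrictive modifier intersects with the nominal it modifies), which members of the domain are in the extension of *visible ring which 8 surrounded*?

⟦which 8 surrounded⟧ = {x : ⟨8, x⟩ ∈ ⟦surrounded⟧} = {1, 3, 4, 5, 6, 7, 11, 12}
⟦ring⟧ = {1, 4, 5, 6, 7, 10, 11, 12}
… ∩ ⟦which 8 surrounded⟧ = {1, 4, 5, 6, 7, 10, 11, 12} ∩ {1, 3, 4, 5, 6, 7, 11, 12} = {1, 4, 5, 6, 7, 11, 12}
… ∩ ⟦visible⟧ = {1, 4, 5, 6, 7, 11, 12} ∩ {2, 3, 8, 12} = {12}
So ⟦visible ring which 8 surrounded⟧ = {12}.

{12}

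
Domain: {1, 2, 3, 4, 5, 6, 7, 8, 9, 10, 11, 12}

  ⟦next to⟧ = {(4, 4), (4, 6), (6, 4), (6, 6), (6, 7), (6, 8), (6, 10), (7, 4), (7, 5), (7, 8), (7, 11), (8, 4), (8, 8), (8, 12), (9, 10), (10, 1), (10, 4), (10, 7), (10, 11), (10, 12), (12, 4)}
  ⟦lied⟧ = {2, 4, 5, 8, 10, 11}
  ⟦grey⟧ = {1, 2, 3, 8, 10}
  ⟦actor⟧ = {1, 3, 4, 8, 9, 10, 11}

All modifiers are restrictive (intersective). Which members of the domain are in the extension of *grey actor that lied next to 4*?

{8, 10}

⟦that lied⟧ = ⟦lied⟧ = {2, 4, 5, 8, 10, 11}
⟦next to 4⟧ = {x : ⟨x, 4⟩ ∈ ⟦next to⟧} = {4, 6, 7, 8, 10, 12}
⟦actor⟧ = {1, 3, 4, 8, 9, 10, 11}
… ∩ ⟦that lied⟧ = {1, 3, 4, 8, 9, 10, 11} ∩ {2, 4, 5, 8, 10, 11} = {4, 8, 10, 11}
… ∩ ⟦next to 4⟧ = {4, 8, 10, 11} ∩ {4, 6, 7, 8, 10, 12} = {4, 8, 10}
… ∩ ⟦grey⟧ = {4, 8, 10} ∩ {1, 2, 3, 8, 10} = {8, 10}
So ⟦grey actor that lied next to 4⟧ = {8, 10}.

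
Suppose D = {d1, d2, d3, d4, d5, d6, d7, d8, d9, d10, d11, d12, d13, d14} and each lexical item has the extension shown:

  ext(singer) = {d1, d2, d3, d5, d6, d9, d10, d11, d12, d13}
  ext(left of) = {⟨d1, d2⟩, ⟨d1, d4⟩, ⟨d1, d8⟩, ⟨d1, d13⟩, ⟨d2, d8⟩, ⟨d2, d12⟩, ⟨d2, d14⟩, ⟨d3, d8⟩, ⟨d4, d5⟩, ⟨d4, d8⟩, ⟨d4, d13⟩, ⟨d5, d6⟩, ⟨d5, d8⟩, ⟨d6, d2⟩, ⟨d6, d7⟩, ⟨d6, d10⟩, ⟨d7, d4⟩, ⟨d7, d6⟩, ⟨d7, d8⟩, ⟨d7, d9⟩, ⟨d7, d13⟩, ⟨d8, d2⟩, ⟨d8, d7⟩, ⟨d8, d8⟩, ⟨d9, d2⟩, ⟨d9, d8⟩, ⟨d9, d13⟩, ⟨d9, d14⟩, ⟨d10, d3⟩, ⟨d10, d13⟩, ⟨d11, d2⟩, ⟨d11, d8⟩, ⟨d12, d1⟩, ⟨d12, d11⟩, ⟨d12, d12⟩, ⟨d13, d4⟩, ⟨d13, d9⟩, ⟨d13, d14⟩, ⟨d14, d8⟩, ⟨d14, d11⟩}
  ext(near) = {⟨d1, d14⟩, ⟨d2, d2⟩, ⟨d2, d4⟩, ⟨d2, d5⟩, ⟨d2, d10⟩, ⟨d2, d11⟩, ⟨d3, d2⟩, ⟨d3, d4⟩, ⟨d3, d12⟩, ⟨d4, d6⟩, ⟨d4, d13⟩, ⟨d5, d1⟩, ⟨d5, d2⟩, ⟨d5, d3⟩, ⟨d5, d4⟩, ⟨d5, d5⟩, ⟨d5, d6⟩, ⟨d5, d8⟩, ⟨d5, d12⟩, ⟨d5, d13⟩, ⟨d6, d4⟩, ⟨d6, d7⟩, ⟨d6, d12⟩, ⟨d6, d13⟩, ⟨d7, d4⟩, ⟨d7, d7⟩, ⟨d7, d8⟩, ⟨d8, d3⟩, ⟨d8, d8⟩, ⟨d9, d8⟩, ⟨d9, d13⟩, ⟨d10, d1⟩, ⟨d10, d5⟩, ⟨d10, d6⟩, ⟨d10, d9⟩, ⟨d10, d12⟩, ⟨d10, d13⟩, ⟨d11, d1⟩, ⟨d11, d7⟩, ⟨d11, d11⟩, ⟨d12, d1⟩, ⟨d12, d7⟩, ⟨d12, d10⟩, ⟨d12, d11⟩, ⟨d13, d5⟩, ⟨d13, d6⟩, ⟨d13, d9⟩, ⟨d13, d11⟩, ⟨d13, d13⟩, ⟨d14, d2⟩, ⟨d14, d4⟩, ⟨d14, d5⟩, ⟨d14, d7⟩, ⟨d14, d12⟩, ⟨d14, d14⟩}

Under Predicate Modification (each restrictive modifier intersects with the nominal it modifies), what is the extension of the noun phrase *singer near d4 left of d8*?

{d2, d3, d5}

⟦near d4⟧ = {x : ⟨x, d4⟩ ∈ ⟦near⟧} = {d2, d3, d5, d6, d7, d14}
⟦left of d8⟧ = {x : ⟨x, d8⟩ ∈ ⟦left of⟧} = {d1, d2, d3, d4, d5, d7, d8, d9, d11, d14}
⟦singer⟧ = {d1, d2, d3, d5, d6, d9, d10, d11, d12, d13}
… ∩ ⟦near d4⟧ = {d1, d2, d3, d5, d6, d9, d10, d11, d12, d13} ∩ {d2, d3, d5, d6, d7, d14} = {d2, d3, d5, d6}
… ∩ ⟦left of d8⟧ = {d2, d3, d5, d6} ∩ {d1, d2, d3, d4, d5, d7, d8, d9, d11, d14} = {d2, d3, d5}
So ⟦singer near d4 left of d8⟧ = {d2, d3, d5}.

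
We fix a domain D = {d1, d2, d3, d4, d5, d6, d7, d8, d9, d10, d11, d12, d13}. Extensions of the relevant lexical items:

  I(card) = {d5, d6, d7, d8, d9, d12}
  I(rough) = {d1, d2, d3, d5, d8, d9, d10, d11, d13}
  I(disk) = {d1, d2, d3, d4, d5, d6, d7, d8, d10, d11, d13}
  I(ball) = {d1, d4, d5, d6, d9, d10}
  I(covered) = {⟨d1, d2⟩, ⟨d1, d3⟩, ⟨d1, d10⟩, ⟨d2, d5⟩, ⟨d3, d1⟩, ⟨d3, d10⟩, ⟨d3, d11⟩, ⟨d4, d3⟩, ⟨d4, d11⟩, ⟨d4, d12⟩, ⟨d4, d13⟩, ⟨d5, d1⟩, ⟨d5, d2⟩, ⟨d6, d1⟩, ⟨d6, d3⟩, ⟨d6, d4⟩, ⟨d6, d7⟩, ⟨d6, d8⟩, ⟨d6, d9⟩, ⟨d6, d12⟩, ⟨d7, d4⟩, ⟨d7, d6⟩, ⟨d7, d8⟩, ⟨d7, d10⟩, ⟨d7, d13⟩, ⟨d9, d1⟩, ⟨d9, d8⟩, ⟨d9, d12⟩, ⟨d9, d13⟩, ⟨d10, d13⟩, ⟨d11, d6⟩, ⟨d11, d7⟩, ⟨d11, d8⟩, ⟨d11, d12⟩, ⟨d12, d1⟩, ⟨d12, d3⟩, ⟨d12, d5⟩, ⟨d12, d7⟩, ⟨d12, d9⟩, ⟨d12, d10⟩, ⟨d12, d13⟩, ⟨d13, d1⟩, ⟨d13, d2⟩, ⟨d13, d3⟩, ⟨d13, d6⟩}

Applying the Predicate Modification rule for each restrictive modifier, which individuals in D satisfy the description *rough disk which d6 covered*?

{d1, d3, d8}

⟦which d6 covered⟧ = {x : ⟨d6, x⟩ ∈ ⟦covered⟧} = {d1, d3, d4, d7, d8, d9, d12}
⟦disk⟧ = {d1, d2, d3, d4, d5, d6, d7, d8, d10, d11, d13}
… ∩ ⟦which d6 covered⟧ = {d1, d2, d3, d4, d5, d6, d7, d8, d10, d11, d13} ∩ {d1, d3, d4, d7, d8, d9, d12} = {d1, d3, d4, d7, d8}
… ∩ ⟦rough⟧ = {d1, d3, d4, d7, d8} ∩ {d1, d2, d3, d5, d8, d9, d10, d11, d13} = {d1, d3, d8}
So ⟦rough disk which d6 covered⟧ = {d1, d3, d8}.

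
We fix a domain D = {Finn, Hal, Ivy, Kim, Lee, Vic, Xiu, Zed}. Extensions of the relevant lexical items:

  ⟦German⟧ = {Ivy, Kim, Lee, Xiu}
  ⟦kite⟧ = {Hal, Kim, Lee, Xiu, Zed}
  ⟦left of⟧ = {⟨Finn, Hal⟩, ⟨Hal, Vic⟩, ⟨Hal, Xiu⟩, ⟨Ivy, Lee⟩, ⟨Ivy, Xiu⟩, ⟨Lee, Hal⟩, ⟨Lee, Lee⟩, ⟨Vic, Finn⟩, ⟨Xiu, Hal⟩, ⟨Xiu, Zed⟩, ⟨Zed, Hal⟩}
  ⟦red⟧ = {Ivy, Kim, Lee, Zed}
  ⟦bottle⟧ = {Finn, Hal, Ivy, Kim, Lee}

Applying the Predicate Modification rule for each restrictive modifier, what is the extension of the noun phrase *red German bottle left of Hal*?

{Lee}

⟦left of Hal⟧ = {x : ⟨x, Hal⟩ ∈ ⟦left of⟧} = {Finn, Lee, Xiu, Zed}
⟦bottle⟧ = {Finn, Hal, Ivy, Kim, Lee}
… ∩ ⟦left of Hal⟧ = {Finn, Hal, Ivy, Kim, Lee} ∩ {Finn, Lee, Xiu, Zed} = {Finn, Lee}
… ∩ ⟦red⟧ = {Finn, Lee} ∩ {Ivy, Kim, Lee, Zed} = {Lee}
… ∩ ⟦German⟧ = {Lee} ∩ {Ivy, Kim, Lee, Xiu} = {Lee}
So ⟦red German bottle left of Hal⟧ = {Lee}.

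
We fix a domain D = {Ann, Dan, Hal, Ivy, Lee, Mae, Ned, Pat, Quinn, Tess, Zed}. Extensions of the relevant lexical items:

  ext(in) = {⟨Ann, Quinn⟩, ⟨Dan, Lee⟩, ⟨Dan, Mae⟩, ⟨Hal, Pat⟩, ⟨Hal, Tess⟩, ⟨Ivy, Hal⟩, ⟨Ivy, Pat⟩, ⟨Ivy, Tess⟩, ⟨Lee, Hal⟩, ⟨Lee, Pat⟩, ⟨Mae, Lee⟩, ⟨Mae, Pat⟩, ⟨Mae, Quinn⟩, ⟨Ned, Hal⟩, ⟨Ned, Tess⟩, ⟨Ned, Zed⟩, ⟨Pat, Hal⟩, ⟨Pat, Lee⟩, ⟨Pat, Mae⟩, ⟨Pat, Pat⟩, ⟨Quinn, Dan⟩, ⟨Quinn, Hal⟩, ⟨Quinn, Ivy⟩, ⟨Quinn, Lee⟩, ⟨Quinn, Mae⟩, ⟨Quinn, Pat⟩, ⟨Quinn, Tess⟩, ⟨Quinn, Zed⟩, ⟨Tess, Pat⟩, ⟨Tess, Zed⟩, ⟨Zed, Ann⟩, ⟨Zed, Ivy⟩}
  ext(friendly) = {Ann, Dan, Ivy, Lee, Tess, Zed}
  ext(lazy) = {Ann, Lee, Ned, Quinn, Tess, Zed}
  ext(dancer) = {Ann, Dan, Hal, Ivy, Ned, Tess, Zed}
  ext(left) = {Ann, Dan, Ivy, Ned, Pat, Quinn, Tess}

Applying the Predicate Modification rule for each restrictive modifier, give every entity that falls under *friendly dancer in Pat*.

⟦in Pat⟧ = {x : ⟨x, Pat⟩ ∈ ⟦in⟧} = {Hal, Ivy, Lee, Mae, Pat, Quinn, Tess}
⟦dancer⟧ = {Ann, Dan, Hal, Ivy, Ned, Tess, Zed}
… ∩ ⟦in Pat⟧ = {Ann, Dan, Hal, Ivy, Ned, Tess, Zed} ∩ {Hal, Ivy, Lee, Mae, Pat, Quinn, Tess} = {Hal, Ivy, Tess}
… ∩ ⟦friendly⟧ = {Hal, Ivy, Tess} ∩ {Ann, Dan, Ivy, Lee, Tess, Zed} = {Ivy, Tess}
So ⟦friendly dancer in Pat⟧ = {Ivy, Tess}.

{Ivy, Tess}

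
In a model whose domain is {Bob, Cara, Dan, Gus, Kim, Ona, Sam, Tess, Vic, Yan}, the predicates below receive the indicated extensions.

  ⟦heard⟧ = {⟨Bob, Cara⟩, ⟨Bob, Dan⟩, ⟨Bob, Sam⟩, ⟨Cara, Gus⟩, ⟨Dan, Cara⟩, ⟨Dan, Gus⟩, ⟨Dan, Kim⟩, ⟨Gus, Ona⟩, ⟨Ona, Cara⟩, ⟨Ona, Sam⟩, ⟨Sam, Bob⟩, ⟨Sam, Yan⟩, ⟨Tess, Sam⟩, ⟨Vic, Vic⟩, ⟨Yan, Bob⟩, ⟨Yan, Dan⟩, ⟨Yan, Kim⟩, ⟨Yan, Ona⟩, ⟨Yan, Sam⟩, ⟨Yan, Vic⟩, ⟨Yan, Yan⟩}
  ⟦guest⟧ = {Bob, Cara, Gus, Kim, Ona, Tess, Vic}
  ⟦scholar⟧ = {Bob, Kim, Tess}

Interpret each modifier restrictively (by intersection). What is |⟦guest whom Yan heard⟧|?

4

⟦whom Yan heard⟧ = {x : ⟨Yan, x⟩ ∈ ⟦heard⟧} = {Bob, Dan, Kim, Ona, Sam, Vic, Yan}
⟦guest⟧ = {Bob, Cara, Gus, Kim, Ona, Tess, Vic}
… ∩ ⟦whom Yan heard⟧ = {Bob, Cara, Gus, Kim, Ona, Tess, Vic} ∩ {Bob, Dan, Kim, Ona, Sam, Vic, Yan} = {Bob, Kim, Ona, Vic}
⟦guest whom Yan heard⟧ = {Bob, Kim, Ona, Vic}, so the cardinality is 4.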